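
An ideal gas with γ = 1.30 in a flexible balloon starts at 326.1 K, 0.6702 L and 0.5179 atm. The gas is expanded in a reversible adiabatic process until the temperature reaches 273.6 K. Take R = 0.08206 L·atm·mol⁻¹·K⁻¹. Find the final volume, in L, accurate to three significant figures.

Adiabatic (γ = 1.30), T V^(γ−1) and P V^γ constant: P₂ = P₁·(T₂/T₁)^(γ/(γ−1)) = 0.2420 atm; V₂ = V₁·(T₁/T₂)^(1/(γ−1)) = 1.203 L.

V₂ ≈ 1.20 L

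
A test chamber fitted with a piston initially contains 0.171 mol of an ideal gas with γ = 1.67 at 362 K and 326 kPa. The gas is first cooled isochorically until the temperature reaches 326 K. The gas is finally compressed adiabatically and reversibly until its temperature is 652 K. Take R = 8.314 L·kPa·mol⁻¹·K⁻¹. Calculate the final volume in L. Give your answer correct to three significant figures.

From PV = nRT: V₁ = nRT₁/P₁ = 1.579 L.
Isochoric, so P/T is constant: V₂ = V₁; P₂ = P₁·(T₂/T₁) = 293.6 kPa.
Adiabatic (γ = 1.67), T V^(γ−1) and P V^γ constant: P₃ = P₂·(T₃/T₂)^(γ/(γ−1)) = 1652 kPa; V₃ = V₂·(T₂/T₃)^(1/(γ−1)) = 0.5610 L.

V₃ ≈ 0.561 L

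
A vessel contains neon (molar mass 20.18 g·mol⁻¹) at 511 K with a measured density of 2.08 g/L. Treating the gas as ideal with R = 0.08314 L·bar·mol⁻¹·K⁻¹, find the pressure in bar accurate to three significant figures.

ρ = PM/(RT) ⇒ P = ρRT/M = (2.08 × 0.08314 × 511.0) / 20.18

P ≈ 4.38 bar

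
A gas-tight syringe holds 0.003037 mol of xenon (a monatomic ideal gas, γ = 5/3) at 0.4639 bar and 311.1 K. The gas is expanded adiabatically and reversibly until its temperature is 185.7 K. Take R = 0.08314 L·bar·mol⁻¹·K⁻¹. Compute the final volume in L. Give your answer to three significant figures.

V₂ ≈ 0.367 L

From PV = nRT: V₁ = nRT₁/P₁ = 0.1693 L.
Reversible adiabatic, γ = 5/3: P₂ = P₁·(T₂/T₁)^(γ/(γ−1)) = 0.1277 bar; V₂ = V₁·(T₁/T₂)^(1/(γ−1)) = 0.3672 L.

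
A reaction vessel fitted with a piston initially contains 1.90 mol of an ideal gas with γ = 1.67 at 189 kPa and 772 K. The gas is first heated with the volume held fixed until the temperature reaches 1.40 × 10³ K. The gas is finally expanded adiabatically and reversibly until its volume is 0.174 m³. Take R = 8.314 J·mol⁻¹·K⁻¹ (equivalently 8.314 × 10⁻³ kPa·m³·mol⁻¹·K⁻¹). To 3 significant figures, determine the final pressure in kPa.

P₃ ≈ 65.4 kPa

From PV = nRT: V₁ = nRT₁/P₁ = 0.06452 m³.
Isochoric, so P/T is constant: V₂ = V₁; P₂ = P₁·(T₂/T₁) = 342.7 kPa.
Adiabatic (γ = 1.67), T V^(γ−1) and P V^γ constant: T₃ = T₂·(V₂/V₃)^(γ−1) = 720.2 K; P₃ = P₂·(V₂/V₃)^γ = 65.39 kPa.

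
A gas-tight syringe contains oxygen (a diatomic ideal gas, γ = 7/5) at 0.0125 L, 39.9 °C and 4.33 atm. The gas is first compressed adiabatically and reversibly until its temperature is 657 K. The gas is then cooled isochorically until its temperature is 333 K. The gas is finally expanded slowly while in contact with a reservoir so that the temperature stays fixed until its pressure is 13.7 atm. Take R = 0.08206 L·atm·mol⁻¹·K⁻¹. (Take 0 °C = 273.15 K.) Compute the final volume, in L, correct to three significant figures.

V₄ ≈ 0.00420 L

Convert: T₁ = 313.0 K.
Adiabatic (γ = 7/5), T V^(γ−1) and P V^γ constant: P₂ = P₁·(T₂/T₁)^(γ/(γ−1)) = 57.99 atm; V₂ = V₁·(T₁/T₂)^(1/(γ−1)) = 0.001959 L.
V constant ⇒ P ∝ T: V₃ = V₂; P₃ = P₂·(T₃/T₂) = 29.39 atm.
Isothermal, so P V is constant: T₄ = T₃; V₄ = V₃·(P₃/P₄) = 0.004203 L.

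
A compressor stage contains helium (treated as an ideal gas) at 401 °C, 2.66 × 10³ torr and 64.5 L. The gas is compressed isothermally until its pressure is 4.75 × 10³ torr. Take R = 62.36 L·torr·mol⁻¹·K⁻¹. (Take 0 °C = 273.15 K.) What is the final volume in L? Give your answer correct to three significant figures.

V₂ ≈ 36.1 L

Convert: T₁ = 674.1 K.
Isothermal, so P V is constant: T₂ = T₁; V₂ = V₁·(P₁/P₂) = 36.12 L.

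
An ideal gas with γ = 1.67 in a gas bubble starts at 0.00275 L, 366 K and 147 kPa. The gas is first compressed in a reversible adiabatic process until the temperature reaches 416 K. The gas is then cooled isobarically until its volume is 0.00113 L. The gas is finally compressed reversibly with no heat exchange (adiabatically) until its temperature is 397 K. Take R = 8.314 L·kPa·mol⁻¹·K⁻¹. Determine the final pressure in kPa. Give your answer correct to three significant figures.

P₄ ≈ 1.03e+03 kPa

Adiabatic (γ = 1.67), T V^(γ−1) and P V^γ constant: P₂ = P₁·(T₂/T₁)^(γ/(γ−1)) = 202.3 kPa; V₂ = V₁·(T₁/T₂)^(1/(γ−1)) = 0.002272 L.
Isobaric, so V/T is constant: P₃ = P₂; T₃ = T₂·(V₃/V₂) = 206.9 K.
Reversible adiabatic, γ = 1.67: P₄ = P₃·(T₄/T₃)^(γ/(γ−1)) = 1026 kPa; V₄ = V₃·(T₃/T₄)^(1/(γ−1)) = 0.0004273 L.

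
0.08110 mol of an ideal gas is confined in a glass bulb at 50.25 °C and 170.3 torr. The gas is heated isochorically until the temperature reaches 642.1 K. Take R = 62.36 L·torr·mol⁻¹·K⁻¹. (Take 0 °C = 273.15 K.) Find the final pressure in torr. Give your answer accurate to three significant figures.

Convert: T₁ = 323.4 K.
From PV = nRT: V₁ = nRT₁/P₁ = 9.604 L.
V constant ⇒ P ∝ T: V₂ = V₁; P₂ = P₁·(T₂/T₁) = 338.1 torr.

P₂ ≈ 338 torr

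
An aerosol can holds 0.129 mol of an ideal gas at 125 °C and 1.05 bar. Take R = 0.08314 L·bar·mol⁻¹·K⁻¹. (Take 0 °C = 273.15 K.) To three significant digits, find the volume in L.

Convert: T = 398.15 K.
PV = nRT ⇒ V = nRT/P = (0.129 × 0.08314 × 398.15) / 1.05

V ≈ 4.07 L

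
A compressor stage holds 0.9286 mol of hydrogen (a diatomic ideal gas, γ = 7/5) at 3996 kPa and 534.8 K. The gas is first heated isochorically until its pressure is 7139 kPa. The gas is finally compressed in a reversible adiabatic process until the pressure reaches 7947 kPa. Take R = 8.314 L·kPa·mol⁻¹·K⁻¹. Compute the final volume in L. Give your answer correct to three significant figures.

From PV = nRT: V₁ = nRT₁/P₁ = 1.033 L.
V constant ⇒ P ∝ T: V₂ = V₁; T₂ = T₁·(P₂/P₁) = 955.4 K.
Adiabatic (γ = 7/5), T V^(γ−1) and P V^γ constant: T₃ = T₂·(P₃/P₂)^((γ−1)/γ) = 985.2 K; V₃ = V₂·(P₂/P₃)^(1/γ) = 0.9571 L.

V₃ ≈ 0.957 L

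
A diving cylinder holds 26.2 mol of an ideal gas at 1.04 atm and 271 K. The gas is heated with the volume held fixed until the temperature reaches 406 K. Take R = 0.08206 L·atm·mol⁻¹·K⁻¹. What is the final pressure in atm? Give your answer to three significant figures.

P₂ ≈ 1.56 atm

From PV = nRT: V₁ = nRT₁/P₁ = 560.2 L.
Isochoric, so P/T is constant: V₂ = V₁; P₂ = P₁·(T₂/T₁) = 1.558 atm.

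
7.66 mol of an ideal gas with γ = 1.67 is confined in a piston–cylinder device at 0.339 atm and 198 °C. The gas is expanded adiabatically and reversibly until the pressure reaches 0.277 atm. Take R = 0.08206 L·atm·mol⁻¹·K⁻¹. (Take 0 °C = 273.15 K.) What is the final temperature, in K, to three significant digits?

T₂ ≈ 434 K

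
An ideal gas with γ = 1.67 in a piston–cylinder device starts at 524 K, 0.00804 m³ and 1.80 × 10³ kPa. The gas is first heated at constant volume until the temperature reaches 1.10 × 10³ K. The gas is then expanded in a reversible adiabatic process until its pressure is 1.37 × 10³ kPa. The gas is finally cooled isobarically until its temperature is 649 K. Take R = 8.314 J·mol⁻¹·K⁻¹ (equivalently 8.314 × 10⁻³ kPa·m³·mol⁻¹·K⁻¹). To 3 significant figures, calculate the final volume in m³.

Isochoric, so P/T is constant: V₂ = V₁; P₂ = P₁·(T₂/T₁) = 3779 kPa.
Adiabatic (γ = 1.67), T V^(γ−1) and P V^γ constant: T₃ = T₂·(P₃/P₂)^((γ−1)/γ) = 732.2 K; V₃ = V₂·(P₂/P₃)^(1/γ) = 0.01476 m³.
Isobaric, so V/T is constant: P₄ = P₃; V₄ = V₃·(T₄/T₃) = 0.01308 m³.

V₄ ≈ 0.0131 m³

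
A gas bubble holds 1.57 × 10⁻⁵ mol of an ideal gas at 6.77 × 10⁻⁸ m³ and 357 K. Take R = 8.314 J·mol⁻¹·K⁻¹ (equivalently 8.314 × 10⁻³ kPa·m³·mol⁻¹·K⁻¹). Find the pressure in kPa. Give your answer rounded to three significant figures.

P ≈ 688 kPa

PV = nRT ⇒ P = nRT/V = (1.57e-05 × 8.314 × 10⁻³ × 357) / 6.77e-08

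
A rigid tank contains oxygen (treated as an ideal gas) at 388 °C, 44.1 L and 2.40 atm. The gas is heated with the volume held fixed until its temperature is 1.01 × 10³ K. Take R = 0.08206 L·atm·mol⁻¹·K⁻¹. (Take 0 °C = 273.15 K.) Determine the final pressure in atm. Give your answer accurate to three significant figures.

P₂ ≈ 3.67 atm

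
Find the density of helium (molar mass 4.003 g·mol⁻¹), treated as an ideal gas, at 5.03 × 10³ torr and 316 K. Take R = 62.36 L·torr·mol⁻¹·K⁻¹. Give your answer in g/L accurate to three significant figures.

ρ ≈ 1.02 g/L

ρ = PM/(RT) = (5.03e+03 × 4.003) / (62.36 × 316.0)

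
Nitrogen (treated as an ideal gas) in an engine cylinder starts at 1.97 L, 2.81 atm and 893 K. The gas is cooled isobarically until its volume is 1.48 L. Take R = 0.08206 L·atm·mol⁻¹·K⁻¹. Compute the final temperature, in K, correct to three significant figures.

P constant ⇒ V ∝ T: P₂ = P₁; T₂ = T₁·(V₂/V₁) = 670.9 K.

T₂ ≈ 671 K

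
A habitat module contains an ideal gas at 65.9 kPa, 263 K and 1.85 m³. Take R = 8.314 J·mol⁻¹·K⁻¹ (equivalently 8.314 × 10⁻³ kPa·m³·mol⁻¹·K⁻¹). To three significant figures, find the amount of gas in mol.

n ≈ 55.8 mol

PV = nRT ⇒ n = PV/(RT) = (65.9 × 1.85) / (8.314 × 10⁻³ × 263)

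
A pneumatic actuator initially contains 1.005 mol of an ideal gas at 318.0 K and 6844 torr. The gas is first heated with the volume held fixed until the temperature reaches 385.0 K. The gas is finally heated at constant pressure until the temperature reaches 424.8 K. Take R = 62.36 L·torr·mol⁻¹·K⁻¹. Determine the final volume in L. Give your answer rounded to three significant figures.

V₃ ≈ 3.21 L

From PV = nRT: V₁ = nRT₁/P₁ = 2.912 L.
V constant ⇒ P ∝ T: V₂ = V₁; P₂ = P₁·(T₂/T₁) = 8286 torr.
Isobaric, so V/T is constant: P₃ = P₂; V₃ = V₂·(T₃/T₂) = 3.213 L.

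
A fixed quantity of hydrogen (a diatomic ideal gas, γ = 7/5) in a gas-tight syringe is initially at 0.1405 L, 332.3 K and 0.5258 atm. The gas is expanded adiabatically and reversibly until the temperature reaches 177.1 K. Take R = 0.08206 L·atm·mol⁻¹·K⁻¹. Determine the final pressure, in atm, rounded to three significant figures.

Reversible adiabatic, γ = 7/5: P₂ = P₁·(T₂/T₁)^(γ/(γ−1)) = 0.05811 atm; V₂ = V₁·(T₁/T₂)^(1/(γ−1)) = 0.6776 L.

P₂ ≈ 0.0581 atm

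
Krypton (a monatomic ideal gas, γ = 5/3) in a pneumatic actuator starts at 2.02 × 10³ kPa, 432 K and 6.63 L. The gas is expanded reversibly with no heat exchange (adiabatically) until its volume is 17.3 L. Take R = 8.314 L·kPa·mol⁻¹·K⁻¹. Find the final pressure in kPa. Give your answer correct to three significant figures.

Reversible adiabatic, γ = 5/3: T₂ = T₁·(V₁/V₂)^(γ−1) = 227.9 K; P₂ = P₁·(V₁/V₂)^γ = 408.4 kPa.

P₂ ≈ 408 kPa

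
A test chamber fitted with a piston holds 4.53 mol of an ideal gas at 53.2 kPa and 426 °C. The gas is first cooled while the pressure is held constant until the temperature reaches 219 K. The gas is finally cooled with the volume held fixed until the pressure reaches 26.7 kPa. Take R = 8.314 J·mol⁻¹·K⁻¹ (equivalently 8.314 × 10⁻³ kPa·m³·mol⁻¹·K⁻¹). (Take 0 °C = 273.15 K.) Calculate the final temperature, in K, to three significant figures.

T₃ ≈ 110 K

Convert: T₁ = 699.1 K.
From PV = nRT: V₁ = nRT₁/P₁ = 0.4950 m³.
Isobaric, so V/T is constant: P₂ = P₁; V₂ = V₁·(T₂/T₁) = 0.1550 m³.
V constant ⇒ P ∝ T: V₃ = V₂; T₃ = T₂·(P₃/P₂) = 109.9 K.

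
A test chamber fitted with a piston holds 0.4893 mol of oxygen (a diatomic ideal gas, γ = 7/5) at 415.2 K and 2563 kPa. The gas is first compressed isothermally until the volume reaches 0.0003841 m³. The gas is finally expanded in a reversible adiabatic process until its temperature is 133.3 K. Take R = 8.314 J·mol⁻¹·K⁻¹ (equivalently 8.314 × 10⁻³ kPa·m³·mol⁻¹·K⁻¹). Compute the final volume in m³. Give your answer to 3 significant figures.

From PV = nRT: V₁ = nRT₁/P₁ = 0.0006590 m³.
T constant ⇒ Boyle's law P V = const: T₂ = T₁; P₂ = P₁·(V₁/V₂) = 4397 kPa.
Reversible adiabatic, γ = 7/5: P₃ = P₂·(T₃/T₂)^(γ/(γ−1)) = 82.45 kPa; V₃ = V₂·(T₂/T₃)^(1/(γ−1)) = 0.006577 m³.

V₃ ≈ 0.00658 m³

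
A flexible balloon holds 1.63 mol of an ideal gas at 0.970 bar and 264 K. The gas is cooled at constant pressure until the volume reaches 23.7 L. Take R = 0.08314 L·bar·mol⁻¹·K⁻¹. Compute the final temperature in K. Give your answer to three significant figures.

From PV = nRT: V₁ = nRT₁/P₁ = 36.88 L.
P constant ⇒ V ∝ T: P₂ = P₁; T₂ = T₁·(V₂/V₁) = 169.6 K.

T₂ ≈ 170 K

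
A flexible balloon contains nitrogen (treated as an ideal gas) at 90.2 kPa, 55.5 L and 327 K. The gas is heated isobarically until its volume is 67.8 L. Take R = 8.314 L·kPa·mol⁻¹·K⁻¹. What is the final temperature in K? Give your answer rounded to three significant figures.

T₂ ≈ 399 K

P constant ⇒ V ∝ T: P₂ = P₁; T₂ = T₁·(V₂/V₁) = 399.5 K.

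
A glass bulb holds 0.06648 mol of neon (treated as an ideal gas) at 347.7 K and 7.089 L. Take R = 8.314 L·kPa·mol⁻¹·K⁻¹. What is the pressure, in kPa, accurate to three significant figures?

PV = nRT ⇒ P = nRT/V = (0.06648 × 8.314 × 347.7) / 7.089

P ≈ 27.1 kPa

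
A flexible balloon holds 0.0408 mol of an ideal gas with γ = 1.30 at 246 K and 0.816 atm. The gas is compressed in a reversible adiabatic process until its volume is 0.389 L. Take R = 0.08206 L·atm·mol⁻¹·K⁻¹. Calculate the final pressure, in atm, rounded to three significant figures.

From PV = nRT: V₁ = nRT₁/P₁ = 1.009 L.
Adiabatic (γ = 1.30), T V^(γ−1) and P V^γ constant: T₂ = T₁·(V₁/V₂)^(γ−1) = 327.5 K; P₂ = P₁·(V₁/V₂)^γ = 2.818 atm.

P₂ ≈ 2.82 atm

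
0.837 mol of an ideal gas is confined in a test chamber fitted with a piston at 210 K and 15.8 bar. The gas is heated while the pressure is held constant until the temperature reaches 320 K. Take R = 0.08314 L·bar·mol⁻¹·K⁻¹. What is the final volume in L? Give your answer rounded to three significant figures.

From PV = nRT: V₁ = nRT₁/P₁ = 0.9249 L.
P constant ⇒ V ∝ T: P₂ = P₁; V₂ = V₁·(T₂/T₁) = 1.409 L.

V₂ ≈ 1.41 L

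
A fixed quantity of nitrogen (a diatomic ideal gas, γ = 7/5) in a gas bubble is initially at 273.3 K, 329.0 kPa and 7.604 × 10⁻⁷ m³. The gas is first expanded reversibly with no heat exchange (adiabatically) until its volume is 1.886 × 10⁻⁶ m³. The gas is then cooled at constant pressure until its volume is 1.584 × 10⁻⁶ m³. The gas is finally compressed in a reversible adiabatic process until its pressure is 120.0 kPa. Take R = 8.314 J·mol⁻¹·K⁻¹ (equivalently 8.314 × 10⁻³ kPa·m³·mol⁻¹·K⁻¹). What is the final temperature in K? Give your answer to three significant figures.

Reversible adiabatic, γ = 7/5: T₂ = T₁·(V₁/V₂)^(γ−1) = 190.0 K; P₂ = P₁·(V₁/V₂)^γ = 92.24 kPa.
Isobaric, so V/T is constant: P₃ = P₂; T₃ = T₂·(V₃/V₂) = 159.6 K.
Adiabatic (γ = 7/5), T V^(γ−1) and P V^γ constant: T₄ = T₃·(P₄/P₃)^((γ−1)/γ) = 172.1 K; V₄ = V₃·(P₃/P₄)^(1/γ) = 1.313e-06 m³.

T₄ ≈ 172 K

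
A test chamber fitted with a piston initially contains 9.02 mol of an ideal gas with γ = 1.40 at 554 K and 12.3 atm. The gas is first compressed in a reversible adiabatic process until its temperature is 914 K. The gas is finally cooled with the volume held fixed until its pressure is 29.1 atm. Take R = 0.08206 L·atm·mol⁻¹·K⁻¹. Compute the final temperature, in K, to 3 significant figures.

From PV = nRT: V₁ = nRT₁/P₁ = 33.34 L.
Adiabatic (γ = 1.40), T V^(γ−1) and P V^γ constant: P₂ = P₁·(T₂/T₁)^(γ/(γ−1)) = 70.95 atm; V₂ = V₁·(T₁/T₂)^(1/(γ−1)) = 9.536 L.
Isochoric, so P/T is constant: V₃ = V₂; T₃ = T₂·(P₃/P₂) = 374.9 K.

T₃ ≈ 375 K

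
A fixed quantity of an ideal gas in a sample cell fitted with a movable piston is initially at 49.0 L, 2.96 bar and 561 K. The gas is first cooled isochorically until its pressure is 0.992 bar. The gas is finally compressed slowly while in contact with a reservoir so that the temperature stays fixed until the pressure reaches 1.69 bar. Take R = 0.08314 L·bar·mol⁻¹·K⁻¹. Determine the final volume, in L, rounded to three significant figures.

V constant ⇒ P ∝ T: V₂ = V₁; T₂ = T₁·(P₂/P₁) = 188.0 K.
T constant ⇒ Boyle's law P V = const: T₃ = T₂; V₃ = V₂·(P₂/P₃) = 28.76 L.

V₃ ≈ 28.8 L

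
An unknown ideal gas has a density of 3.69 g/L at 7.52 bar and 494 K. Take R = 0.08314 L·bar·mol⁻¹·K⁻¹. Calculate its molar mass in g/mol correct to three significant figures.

M ≈ 20.2 g/mol

ρ = PM/(RT) ⇒ M = ρRT/P = (3.69 × 0.08314 × 494.0) / 7.52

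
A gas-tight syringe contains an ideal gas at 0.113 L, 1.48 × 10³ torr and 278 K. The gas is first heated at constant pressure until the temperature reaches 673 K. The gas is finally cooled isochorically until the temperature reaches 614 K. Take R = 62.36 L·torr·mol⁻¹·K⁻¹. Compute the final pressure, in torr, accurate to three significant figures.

Isobaric, so V/T is constant: P₂ = P₁; V₂ = V₁·(T₂/T₁) = 0.2736 L.
Isochoric, so P/T is constant: V₃ = V₂; P₃ = P₂·(T₃/T₂) = 1350 torr.

P₃ ≈ 1.35e+03 torr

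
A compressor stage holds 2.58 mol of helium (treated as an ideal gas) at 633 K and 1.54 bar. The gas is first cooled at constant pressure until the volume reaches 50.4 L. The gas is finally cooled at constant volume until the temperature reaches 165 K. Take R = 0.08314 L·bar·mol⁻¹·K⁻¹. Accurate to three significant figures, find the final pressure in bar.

P₃ ≈ 0.702 bar

From PV = nRT: V₁ = nRT₁/P₁ = 88.17 L.
P constant ⇒ V ∝ T: P₂ = P₁; T₂ = T₁·(V₂/V₁) = 361.8 K.
Isochoric, so P/T is constant: V₃ = V₂; P₃ = P₂·(T₃/T₂) = 0.7022 bar.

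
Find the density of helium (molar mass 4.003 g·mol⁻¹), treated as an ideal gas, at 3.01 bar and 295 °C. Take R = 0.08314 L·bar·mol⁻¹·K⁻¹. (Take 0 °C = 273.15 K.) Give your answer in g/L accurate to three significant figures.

ρ = PM/(RT) = (3.01 × 4.003) / (0.08314 × 568.1)

ρ ≈ 0.255 g/L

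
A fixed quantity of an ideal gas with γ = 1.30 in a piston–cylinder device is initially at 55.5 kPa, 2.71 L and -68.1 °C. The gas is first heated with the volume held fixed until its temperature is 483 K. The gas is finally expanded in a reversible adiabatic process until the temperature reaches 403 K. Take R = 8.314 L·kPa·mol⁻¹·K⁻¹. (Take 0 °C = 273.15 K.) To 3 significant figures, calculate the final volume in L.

V₃ ≈ 4.96 L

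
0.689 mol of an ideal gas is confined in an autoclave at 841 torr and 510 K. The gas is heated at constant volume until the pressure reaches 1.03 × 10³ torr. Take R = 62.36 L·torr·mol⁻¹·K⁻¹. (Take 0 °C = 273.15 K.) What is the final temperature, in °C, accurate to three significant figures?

From PV = nRT: V₁ = nRT₁/P₁ = 26.06 L.
Isochoric, so P/T is constant: V₂ = V₁; T₂ = T₁·(P₂/P₁) = 624.6 K.

T₂ ≈ 351 °C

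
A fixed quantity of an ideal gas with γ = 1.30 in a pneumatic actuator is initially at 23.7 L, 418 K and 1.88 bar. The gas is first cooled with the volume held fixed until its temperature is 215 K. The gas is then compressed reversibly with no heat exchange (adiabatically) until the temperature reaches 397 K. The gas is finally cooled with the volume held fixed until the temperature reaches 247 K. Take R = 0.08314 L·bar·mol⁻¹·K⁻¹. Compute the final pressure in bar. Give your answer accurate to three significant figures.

P₄ ≈ 8.58 bar

Isochoric, so P/T is constant: V₂ = V₁; P₂ = P₁·(T₂/T₁) = 0.9670 bar.
Adiabatic (γ = 1.30), T V^(γ−1) and P V^γ constant: P₃ = P₂·(T₃/T₂)^(γ/(γ−1)) = 13.79 bar; V₃ = V₂·(T₂/T₃)^(1/(γ−1)) = 3.068 L.
Isochoric, so P/T is constant: V₄ = V₃; P₄ = P₃·(T₄/T₃) = 8.581 bar.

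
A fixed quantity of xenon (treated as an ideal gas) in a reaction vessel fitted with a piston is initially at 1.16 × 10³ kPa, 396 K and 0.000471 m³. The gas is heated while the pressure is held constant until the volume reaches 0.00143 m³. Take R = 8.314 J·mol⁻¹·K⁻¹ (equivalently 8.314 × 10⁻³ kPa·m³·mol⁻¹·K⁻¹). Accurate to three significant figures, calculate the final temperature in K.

P constant ⇒ V ∝ T: P₂ = P₁; T₂ = T₁·(V₂/V₁) = 1202 K.

T₂ ≈ 1.20e+03 K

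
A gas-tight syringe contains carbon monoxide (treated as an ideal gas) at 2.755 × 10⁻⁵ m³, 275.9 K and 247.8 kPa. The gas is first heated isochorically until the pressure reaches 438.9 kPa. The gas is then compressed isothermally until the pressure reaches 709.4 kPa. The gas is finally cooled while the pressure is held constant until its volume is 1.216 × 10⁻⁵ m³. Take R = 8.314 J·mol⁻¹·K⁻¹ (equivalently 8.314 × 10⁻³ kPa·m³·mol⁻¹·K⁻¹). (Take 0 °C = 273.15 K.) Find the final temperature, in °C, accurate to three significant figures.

V constant ⇒ P ∝ T: V₂ = V₁; T₂ = T₁·(P₂/P₁) = 488.7 K.
Isothermal, so P V is constant: T₃ = T₂; V₃ = V₂·(P₂/P₃) = 1.704e-05 m³.
P constant ⇒ V ∝ T: P₄ = P₃; T₄ = T₃·(V₄/V₃) = 348.6 K.

T₄ ≈ 75.5 °C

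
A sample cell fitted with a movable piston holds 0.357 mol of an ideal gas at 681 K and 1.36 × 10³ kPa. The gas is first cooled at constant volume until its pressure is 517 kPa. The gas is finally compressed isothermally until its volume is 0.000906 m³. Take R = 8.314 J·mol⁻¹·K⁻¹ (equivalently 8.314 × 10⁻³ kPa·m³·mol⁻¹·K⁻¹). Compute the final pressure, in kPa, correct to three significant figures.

P₃ ≈ 848 kPa

From PV = nRT: V₁ = nRT₁/P₁ = 0.001486 m³.
Isochoric, so P/T is constant: V₂ = V₁; T₂ = T₁·(P₂/P₁) = 258.9 K.
Isothermal, so P V is constant: T₃ = T₂; P₃ = P₂·(V₂/V₃) = 848.1 kPa.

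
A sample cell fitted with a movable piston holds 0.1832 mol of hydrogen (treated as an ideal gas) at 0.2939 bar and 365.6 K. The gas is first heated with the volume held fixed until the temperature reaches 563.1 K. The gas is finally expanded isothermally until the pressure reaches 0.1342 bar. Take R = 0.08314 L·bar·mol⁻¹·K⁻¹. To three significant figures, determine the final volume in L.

V₃ ≈ 63.9 L

From PV = nRT: V₁ = nRT₁/P₁ = 18.95 L.
V constant ⇒ P ∝ T: V₂ = V₁; P₂ = P₁·(T₂/T₁) = 0.4527 bar.
Isothermal, so P V is constant: T₃ = T₂; V₃ = V₂·(P₂/P₃) = 63.91 L.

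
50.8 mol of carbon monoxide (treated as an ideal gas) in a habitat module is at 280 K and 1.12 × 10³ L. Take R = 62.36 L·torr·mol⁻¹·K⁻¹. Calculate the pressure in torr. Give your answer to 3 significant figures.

P ≈ 792 torr

PV = nRT ⇒ P = nRT/V = (50.8 × 62.36 × 280) / 1.12e+03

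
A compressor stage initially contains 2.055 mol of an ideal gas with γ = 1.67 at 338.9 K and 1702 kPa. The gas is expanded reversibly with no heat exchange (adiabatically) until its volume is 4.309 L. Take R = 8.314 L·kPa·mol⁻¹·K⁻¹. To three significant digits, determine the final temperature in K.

From PV = nRT: V₁ = nRT₁/P₁ = 3.402 L.
Reversible adiabatic, γ = 1.67: T₂ = T₁·(V₁/V₂)^(γ−1) = 289.3 K; P₂ = P₁·(V₁/V₂)^γ = 1147 kPa.

T₂ ≈ 289 K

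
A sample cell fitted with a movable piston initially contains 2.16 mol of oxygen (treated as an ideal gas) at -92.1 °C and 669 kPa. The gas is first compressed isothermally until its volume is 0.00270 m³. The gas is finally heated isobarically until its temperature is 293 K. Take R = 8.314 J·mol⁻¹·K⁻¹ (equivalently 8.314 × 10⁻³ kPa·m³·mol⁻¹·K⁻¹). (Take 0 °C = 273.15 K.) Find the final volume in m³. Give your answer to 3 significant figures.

Convert: T₁ = 181.0 K.
From PV = nRT: V₁ = nRT₁/P₁ = 0.004860 m³.
Isothermal, so P V is constant: T₂ = T₁; P₂ = P₁·(V₁/V₂) = 1204 kPa.
Isobaric, so V/T is constant: P₃ = P₂; V₃ = V₂·(T₃/T₂) = 0.004370 m³.

V₃ ≈ 0.00437 m³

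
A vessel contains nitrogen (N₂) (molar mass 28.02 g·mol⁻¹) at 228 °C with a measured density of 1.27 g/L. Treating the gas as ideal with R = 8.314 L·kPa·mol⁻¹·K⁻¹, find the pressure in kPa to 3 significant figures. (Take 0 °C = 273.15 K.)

P ≈ 189 kPa

ρ = PM/(RT) ⇒ P = ρRT/M = (1.27 × 8.314 × 501.1) / 28.02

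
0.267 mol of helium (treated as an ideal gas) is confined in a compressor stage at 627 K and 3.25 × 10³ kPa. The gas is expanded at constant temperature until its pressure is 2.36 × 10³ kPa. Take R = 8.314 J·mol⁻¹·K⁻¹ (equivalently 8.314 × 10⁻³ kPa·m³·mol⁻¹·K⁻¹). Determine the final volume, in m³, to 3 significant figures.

V₂ ≈ 0.000590 m³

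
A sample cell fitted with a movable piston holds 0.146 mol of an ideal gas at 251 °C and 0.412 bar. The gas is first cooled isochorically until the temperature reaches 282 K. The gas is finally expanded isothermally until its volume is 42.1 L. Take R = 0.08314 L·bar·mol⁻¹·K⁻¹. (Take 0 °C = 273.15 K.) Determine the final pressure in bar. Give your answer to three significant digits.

P₃ ≈ 0.0813 bar

Convert: T₁ = 524.1 K.
From PV = nRT: V₁ = nRT₁/P₁ = 15.44 L.
V constant ⇒ P ∝ T: V₂ = V₁; P₂ = P₁·(T₂/T₁) = 0.2217 bar.
T constant ⇒ Boyle's law P V = const: T₃ = T₂; P₃ = P₂·(V₂/V₃) = 0.08131 bar.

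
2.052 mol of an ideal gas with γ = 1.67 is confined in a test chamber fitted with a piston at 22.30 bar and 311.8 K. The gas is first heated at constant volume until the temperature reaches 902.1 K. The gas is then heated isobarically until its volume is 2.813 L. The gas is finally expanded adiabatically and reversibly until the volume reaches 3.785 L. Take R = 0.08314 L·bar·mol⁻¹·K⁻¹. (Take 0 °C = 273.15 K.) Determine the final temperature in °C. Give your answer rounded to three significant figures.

T₄ ≈ 599 °C

From PV = nRT: V₁ = nRT₁/P₁ = 2.385 L.
V constant ⇒ P ∝ T: V₂ = V₁; P₂ = P₁·(T₂/T₁) = 64.52 bar.
Isobaric, so V/T is constant: P₃ = P₂; T₃ = T₂·(V₃/V₂) = 1064 K.
Reversible adiabatic, γ = 1.67: T₄ = T₃·(V₃/V₄)^(γ−1) = 872.0 K; P₄ = P₃·(V₃/V₄)^γ = 39.30 bar.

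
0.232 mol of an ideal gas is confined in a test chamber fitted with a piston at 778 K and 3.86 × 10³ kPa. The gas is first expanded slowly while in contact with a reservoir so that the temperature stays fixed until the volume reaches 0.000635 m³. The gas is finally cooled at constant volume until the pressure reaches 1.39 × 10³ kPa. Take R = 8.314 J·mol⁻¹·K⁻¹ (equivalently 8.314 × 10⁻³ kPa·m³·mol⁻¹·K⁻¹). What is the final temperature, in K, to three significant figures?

From PV = nRT: V₁ = nRT₁/P₁ = 0.0003888 m³.
Isothermal, so P V is constant: T₂ = T₁; P₂ = P₁·(V₁/V₂) = 2363 kPa.
Isochoric, so P/T is constant: V₃ = V₂; T₃ = T₂·(P₃/P₂) = 457.6 K.

T₃ ≈ 458 K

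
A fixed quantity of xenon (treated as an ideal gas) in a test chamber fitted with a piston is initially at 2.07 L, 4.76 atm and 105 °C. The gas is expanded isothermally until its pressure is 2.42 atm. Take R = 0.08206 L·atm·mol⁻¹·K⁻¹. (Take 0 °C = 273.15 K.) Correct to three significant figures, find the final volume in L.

V₂ ≈ 4.07 L

Convert: T₁ = 378.1 K.
T constant ⇒ Boyle's law P V = const: T₂ = T₁; V₂ = V₁·(P₁/P₂) = 4.072 L.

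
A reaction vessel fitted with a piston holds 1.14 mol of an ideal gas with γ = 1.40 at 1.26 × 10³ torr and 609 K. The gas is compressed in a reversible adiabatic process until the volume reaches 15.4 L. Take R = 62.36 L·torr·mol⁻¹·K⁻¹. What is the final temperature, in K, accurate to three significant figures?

T₂ ≈ 840 K

From PV = nRT: V₁ = nRT₁/P₁ = 34.36 L.
Adiabatic (γ = 1.40), T V^(γ−1) and P V^γ constant: T₂ = T₁·(V₁/V₂)^(γ−1) = 839.5 K; P₂ = P₁·(V₁/V₂)^γ = 3875 torr.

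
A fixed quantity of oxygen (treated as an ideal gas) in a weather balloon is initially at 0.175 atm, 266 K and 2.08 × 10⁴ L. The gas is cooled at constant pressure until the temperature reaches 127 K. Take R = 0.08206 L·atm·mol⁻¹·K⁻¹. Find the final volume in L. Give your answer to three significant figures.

P constant ⇒ V ∝ T: P₂ = P₁; V₂ = V₁·(T₂/T₁) = 9931 L.

V₂ ≈ 9.93e+03 L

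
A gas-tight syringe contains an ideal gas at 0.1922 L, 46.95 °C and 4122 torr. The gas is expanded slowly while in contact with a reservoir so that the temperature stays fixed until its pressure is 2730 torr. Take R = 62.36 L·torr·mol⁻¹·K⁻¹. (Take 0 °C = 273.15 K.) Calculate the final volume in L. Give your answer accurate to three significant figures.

Convert: T₁ = 320.1 K.
Isothermal, so P V is constant: T₂ = T₁; V₂ = V₁·(P₁/P₂) = 0.2902 L.

V₂ ≈ 0.290 L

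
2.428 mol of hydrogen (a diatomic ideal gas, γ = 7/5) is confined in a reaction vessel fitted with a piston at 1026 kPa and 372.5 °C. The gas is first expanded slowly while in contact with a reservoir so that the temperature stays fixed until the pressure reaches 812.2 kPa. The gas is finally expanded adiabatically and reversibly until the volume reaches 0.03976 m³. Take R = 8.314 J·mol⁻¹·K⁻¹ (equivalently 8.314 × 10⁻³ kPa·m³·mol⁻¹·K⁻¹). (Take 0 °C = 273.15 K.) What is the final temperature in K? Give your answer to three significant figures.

Convert: T₁ = 645.6 K.
From PV = nRT: V₁ = nRT₁/P₁ = 0.01270 m³.
T constant ⇒ Boyle's law P V = const: T₂ = T₁; V₂ = V₁·(P₁/P₂) = 0.01605 m³.
Reversible adiabatic, γ = 7/5: T₃ = T₂·(V₂/V₃)^(γ−1) = 449.1 K; P₃ = P₂·(V₂/V₃)^γ = 228.0 kPa.

T₃ ≈ 449 K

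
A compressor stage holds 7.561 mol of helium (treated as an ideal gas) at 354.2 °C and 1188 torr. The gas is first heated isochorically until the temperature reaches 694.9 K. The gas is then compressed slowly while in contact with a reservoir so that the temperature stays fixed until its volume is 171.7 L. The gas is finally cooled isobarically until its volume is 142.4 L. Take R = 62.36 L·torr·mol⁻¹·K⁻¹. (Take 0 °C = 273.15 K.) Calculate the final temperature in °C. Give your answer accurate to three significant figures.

T₄ ≈ 303 °C

Convert: T₁ = 627.3 K.
From PV = nRT: V₁ = nRT₁/P₁ = 249.0 L.
V constant ⇒ P ∝ T: V₂ = V₁; P₂ = P₁·(T₂/T₁) = 1316 torr.
Isothermal, so P V is constant: T₃ = T₂; P₃ = P₂·(V₂/V₃) = 1908 torr.
P constant ⇒ V ∝ T: P₄ = P₃; T₄ = T₃·(V₄/V₃) = 576.3 K.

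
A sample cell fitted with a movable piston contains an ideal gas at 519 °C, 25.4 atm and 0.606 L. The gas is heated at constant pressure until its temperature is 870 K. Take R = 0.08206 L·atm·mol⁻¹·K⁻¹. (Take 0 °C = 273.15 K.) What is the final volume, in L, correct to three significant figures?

Convert: T₁ = 792.1 K.
P constant ⇒ V ∝ T: P₂ = P₁; V₂ = V₁·(T₂/T₁) = 0.6656 L.

V₂ ≈ 0.666 L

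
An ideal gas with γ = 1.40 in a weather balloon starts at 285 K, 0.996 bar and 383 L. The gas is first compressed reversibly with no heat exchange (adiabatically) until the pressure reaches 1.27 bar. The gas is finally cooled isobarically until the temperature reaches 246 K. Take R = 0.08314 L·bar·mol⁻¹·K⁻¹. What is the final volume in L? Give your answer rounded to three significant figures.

Adiabatic (γ = 1.40), T V^(γ−1) and P V^γ constant: T₂ = T₁·(P₂/P₁)^((γ−1)/γ) = 305.5 K; V₂ = V₁·(P₁/P₂)^(1/γ) = 322.0 L.
Isobaric, so V/T is constant: P₃ = P₂; V₃ = V₂·(T₃/T₂) = 259.3 L.

V₃ ≈ 259 L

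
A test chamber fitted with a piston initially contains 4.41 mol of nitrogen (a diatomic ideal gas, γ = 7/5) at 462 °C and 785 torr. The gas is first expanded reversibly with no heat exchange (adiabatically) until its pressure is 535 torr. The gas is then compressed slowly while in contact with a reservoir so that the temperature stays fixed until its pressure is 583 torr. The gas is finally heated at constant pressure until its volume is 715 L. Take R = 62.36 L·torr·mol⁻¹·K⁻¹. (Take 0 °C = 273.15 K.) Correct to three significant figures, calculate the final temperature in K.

T₄ ≈ 1.52e+03 K

Convert: T₁ = 735.1 K.
From PV = nRT: V₁ = nRT₁/P₁ = 257.5 L.
Reversible adiabatic, γ = 7/5: T₂ = T₁·(P₂/P₁)^((γ−1)/γ) = 658.9 K; V₂ = V₁·(P₁/P₂)^(1/γ) = 338.7 L.
Isothermal, so P V is constant: T₃ = T₂; V₃ = V₂·(P₂/P₃) = 310.8 L.
Isobaric, so V/T is constant: P₄ = P₃; T₄ = T₃·(V₄/V₃) = 1516 K.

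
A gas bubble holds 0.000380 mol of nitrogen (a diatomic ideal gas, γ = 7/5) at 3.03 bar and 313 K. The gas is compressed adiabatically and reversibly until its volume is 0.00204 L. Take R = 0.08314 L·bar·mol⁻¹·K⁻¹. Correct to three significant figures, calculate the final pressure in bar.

From PV = nRT: V₁ = nRT₁/P₁ = 0.003264 L.
Reversible adiabatic, γ = 7/5: T₂ = T₁·(V₁/V₂)^(γ−1) = 377.7 K; P₂ = P₁·(V₁/V₂)^γ = 5.850 bar.

P₂ ≈ 5.85 bar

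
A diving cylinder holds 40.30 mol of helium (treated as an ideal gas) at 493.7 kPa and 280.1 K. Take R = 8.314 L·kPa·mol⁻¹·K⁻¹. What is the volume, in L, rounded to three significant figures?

V ≈ 190 L

PV = nRT ⇒ V = nRT/P = (40.30 × 8.314 × 280.1) / 493.7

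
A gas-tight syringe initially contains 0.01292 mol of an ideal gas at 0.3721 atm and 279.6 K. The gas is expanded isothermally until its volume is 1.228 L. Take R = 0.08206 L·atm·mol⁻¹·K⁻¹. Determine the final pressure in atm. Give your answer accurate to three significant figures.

P₂ ≈ 0.241 atm

From PV = nRT: V₁ = nRT₁/P₁ = 0.7967 L.
T constant ⇒ Boyle's law P V = const: T₂ = T₁; P₂ = P₁·(V₁/V₂) = 0.2414 atm.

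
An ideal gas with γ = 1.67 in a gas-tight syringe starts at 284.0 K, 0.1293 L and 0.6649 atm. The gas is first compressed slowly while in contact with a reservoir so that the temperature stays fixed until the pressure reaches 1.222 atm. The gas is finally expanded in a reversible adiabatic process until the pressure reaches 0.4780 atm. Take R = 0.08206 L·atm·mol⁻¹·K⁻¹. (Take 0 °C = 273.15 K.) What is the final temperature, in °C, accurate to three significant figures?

Isothermal, so P V is constant: T₂ = T₁; V₂ = V₁·(P₁/P₂) = 0.07035 L.
Reversible adiabatic, γ = 1.67: T₃ = T₂·(P₃/P₂)^((γ−1)/γ) = 194.9 K; V₃ = V₂·(P₂/P₃)^(1/γ) = 0.1234 L.

T₃ ≈ -78.3 °C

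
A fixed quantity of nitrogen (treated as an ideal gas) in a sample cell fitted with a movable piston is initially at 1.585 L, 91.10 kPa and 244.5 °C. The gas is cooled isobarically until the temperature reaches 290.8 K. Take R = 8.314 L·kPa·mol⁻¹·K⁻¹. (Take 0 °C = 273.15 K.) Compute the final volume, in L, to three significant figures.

Convert: T₁ = 517.6 K.
P constant ⇒ V ∝ T: P₂ = P₁; V₂ = V₁·(T₂/T₁) = 0.8904 L.

V₂ ≈ 0.890 L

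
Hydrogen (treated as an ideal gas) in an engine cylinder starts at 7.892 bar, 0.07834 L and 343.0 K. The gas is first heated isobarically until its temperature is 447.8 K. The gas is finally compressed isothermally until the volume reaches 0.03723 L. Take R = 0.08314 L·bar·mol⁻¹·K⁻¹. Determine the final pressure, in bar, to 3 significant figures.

P constant ⇒ V ∝ T: P₂ = P₁; V₂ = V₁·(T₂/T₁) = 0.1023 L.
T constant ⇒ Boyle's law P V = const: T₃ = T₂; P₃ = P₂·(V₂/V₃) = 21.68 bar.

P₃ ≈ 21.7 bar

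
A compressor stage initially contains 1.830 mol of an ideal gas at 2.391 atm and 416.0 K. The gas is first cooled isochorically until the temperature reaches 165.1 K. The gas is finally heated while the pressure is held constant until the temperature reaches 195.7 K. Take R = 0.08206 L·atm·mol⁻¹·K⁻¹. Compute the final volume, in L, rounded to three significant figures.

V₃ ≈ 31.0 L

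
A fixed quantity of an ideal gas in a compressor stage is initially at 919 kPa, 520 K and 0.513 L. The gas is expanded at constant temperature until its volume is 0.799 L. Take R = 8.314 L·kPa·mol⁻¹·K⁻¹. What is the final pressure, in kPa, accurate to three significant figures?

Isothermal, so P V is constant: T₂ = T₁; P₂ = P₁·(V₁/V₂) = 590.0 kPa.

P₂ ≈ 590 kPa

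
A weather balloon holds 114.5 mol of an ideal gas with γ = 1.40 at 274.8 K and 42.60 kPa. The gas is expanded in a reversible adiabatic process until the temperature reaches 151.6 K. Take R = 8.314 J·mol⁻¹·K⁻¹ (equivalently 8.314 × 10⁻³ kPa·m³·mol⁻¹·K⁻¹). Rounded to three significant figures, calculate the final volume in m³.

From PV = nRT: V₁ = nRT₁/P₁ = 6.141 m³.
Adiabatic (γ = 1.40), T V^(γ−1) and P V^γ constant: P₂ = P₁·(T₂/T₁)^(γ/(γ−1)) = 5.312 kPa; V₂ = V₁·(T₁/T₂)^(1/(γ−1)) = 27.17 m³.

V₂ ≈ 27.2 m³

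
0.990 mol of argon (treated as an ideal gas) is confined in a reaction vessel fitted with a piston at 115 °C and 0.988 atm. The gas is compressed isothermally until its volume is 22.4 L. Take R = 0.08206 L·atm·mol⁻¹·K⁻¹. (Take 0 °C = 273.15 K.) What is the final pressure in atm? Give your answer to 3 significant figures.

P₂ ≈ 1.41 atm

Convert: T₁ = 388.1 K.
From PV = nRT: V₁ = nRT₁/P₁ = 31.92 L.
Isothermal, so P V is constant: T₂ = T₁; P₂ = P₁·(V₁/V₂) = 1.408 atm.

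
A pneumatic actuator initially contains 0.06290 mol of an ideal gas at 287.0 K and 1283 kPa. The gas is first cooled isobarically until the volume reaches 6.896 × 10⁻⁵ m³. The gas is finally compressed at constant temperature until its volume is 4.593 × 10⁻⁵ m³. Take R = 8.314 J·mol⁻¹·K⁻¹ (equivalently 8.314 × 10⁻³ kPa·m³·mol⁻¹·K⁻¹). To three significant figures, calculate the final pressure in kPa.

From PV = nRT: V₁ = nRT₁/P₁ = 0.0001170 m³.
Isobaric, so V/T is constant: P₂ = P₁; T₂ = T₁·(V₂/V₁) = 169.2 K.
Isothermal, so P V is constant: T₃ = T₂; P₃ = P₂·(V₂/V₃) = 1926 kPa.

P₃ ≈ 1.93e+03 kPa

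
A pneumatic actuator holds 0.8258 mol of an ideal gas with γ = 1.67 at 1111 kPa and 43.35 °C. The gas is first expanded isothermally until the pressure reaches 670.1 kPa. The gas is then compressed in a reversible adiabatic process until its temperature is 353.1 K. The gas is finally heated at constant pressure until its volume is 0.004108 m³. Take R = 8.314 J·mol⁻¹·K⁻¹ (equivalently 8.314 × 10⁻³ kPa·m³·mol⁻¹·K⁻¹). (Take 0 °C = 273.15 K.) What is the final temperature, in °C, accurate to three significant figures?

Convert: T₁ = 316.5 K.
From PV = nRT: V₁ = nRT₁/P₁ = 0.001956 m³.
T constant ⇒ Boyle's law P V = const: T₂ = T₁; V₂ = V₁·(P₁/P₂) = 0.003243 m³.
Adiabatic (γ = 1.67), T V^(γ−1) and P V^γ constant: P₃ = P₂·(T₃/T₂)^(γ/(γ−1)) = 880.2 kPa; V₃ = V₂·(T₂/T₃)^(1/(γ−1)) = 0.002754 m³.
P constant ⇒ V ∝ T: P₄ = P₃; T₄ = T₃·(V₄/V₃) = 526.7 K.

T₄ ≈ 254 °C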